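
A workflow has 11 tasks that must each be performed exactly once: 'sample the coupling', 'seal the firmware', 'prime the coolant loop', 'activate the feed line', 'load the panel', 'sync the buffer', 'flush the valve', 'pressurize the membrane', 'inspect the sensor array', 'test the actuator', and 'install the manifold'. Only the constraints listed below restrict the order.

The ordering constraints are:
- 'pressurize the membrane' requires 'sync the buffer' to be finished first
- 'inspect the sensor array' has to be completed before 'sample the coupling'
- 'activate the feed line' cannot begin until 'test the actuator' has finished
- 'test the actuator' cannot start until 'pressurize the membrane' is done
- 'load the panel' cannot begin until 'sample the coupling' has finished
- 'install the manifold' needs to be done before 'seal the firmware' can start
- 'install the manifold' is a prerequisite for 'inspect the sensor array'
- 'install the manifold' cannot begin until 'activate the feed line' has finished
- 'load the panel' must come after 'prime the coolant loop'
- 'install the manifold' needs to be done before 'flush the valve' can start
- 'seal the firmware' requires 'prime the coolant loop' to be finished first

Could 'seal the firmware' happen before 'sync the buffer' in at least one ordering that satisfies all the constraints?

The constraints give a chain 'sync the buffer' → 'pressurize the membrane' → 'test the actuator' → 'activate the feed line' → 'install the manifold' → 'seal the firmware', which forces 'sync the buffer' before 'seal the firmware'.
Hence 'seal the firmware' can never be scheduled before 'sync the buffer'.

No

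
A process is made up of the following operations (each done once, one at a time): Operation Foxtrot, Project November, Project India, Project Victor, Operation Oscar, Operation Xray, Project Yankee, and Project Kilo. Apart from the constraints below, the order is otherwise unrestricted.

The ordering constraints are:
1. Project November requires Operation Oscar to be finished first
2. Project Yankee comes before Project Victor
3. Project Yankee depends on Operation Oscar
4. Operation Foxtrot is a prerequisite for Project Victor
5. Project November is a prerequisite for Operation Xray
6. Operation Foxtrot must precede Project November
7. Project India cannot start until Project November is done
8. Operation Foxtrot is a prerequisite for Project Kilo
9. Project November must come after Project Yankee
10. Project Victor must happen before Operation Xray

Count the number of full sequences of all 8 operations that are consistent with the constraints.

90

The operations with no prerequisites are Operation Foxtrot, Operation Oscar; any of them can be placed first.
Counting all ways to extend the partial order to a total order gives 90.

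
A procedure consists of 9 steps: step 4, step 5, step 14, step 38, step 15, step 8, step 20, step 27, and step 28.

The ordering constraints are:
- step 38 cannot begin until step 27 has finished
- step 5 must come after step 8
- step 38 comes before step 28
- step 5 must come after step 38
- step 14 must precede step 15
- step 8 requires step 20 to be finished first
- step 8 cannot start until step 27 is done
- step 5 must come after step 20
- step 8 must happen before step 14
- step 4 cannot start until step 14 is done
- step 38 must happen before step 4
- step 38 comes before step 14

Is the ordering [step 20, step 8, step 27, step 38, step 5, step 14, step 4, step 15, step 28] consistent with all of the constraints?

No

In the proposed order, step 8 appears before step 27.
But one of the constraints requires step 27 before step 8, so this ordering violates it.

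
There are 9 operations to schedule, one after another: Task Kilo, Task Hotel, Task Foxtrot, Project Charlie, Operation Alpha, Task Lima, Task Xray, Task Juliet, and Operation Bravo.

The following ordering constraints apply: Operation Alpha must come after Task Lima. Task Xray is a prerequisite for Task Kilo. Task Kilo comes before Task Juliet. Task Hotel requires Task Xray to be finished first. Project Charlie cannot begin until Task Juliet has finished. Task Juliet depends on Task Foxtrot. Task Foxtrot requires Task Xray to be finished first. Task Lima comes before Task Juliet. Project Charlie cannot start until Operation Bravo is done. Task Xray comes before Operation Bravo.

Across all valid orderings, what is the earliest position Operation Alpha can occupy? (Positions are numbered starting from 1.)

2

The only operation forced before Operation Alpha (directly or transitively) is Task Lima.
So at minimum 1 operation comes before Operation Alpha, putting Operation Alpha no earlier than position 2. That position is achievable by scheduling exactly that predecessor first.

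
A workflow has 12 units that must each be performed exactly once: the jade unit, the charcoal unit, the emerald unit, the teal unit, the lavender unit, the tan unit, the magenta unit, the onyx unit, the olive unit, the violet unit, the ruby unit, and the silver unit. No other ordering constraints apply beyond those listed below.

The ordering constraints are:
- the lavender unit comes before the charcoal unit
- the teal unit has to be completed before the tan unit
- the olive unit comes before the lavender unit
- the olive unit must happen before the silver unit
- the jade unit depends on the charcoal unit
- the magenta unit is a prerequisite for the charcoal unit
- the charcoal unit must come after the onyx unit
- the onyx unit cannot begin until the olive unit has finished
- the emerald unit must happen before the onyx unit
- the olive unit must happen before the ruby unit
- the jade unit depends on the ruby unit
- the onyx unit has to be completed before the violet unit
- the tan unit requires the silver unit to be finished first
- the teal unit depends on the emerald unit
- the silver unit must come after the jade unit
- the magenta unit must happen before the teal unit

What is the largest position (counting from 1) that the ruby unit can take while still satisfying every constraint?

Every unit that must follow the ruby unit has to come after it. Tracing all chains starting from the ruby unit, those units are: the jade unit, the tan unit, the silver unit — 3 in total.
So at least 3 units follow the ruby unit, putting the ruby unit no later than position 9. That position is achievable by scheduling everything else first.

9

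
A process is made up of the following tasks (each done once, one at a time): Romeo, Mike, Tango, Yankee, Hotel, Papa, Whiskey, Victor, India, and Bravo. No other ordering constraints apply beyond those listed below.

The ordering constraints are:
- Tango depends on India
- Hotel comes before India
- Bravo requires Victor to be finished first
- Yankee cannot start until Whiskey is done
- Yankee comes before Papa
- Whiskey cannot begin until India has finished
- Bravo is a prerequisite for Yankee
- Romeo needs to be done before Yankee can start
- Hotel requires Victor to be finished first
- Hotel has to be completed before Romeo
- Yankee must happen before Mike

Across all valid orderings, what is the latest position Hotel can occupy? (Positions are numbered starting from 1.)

3

The tasks that are forced after Hotel, directly or by a chain of constraints, are Romeo, Mike, Tango, Yankee, Papa, Whiskey, India. That's 7 tasks.
With 7 mandatory successors out of 10 tasks total, the latest slot for Hotel is 10−7 = 3, and it's reachable by doing all non-successors before Hotel.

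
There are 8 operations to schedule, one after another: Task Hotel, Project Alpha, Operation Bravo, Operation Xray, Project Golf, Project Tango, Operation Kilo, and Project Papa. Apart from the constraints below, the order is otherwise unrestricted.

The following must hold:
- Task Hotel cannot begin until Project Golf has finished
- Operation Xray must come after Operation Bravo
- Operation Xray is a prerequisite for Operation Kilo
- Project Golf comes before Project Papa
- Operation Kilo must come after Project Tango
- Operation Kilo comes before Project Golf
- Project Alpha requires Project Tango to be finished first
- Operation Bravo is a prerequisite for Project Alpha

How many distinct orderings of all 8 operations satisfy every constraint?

34

2 operations have no prerequisites (Operation Bravo, Project Tango), so any of them could come first.
Enumerating by repeatedly choosing an available operation (one whose prerequisites are all placed) gives 34 distinct complete orderings.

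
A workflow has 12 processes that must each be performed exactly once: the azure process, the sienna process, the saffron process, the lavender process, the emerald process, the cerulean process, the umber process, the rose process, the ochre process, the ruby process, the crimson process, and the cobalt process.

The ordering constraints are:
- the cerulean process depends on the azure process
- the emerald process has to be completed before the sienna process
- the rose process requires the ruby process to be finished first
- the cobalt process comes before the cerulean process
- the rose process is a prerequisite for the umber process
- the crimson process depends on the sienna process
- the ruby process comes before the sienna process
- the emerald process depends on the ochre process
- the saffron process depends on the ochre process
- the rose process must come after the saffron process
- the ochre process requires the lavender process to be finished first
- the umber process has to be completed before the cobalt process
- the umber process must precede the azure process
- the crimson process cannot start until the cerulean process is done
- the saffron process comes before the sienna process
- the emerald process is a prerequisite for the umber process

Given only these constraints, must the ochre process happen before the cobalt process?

Following the dependencies: the ochre process → the emerald process → the umber process → the cobalt process.
That forces the ochre process before the cobalt process in every valid schedule.

Yes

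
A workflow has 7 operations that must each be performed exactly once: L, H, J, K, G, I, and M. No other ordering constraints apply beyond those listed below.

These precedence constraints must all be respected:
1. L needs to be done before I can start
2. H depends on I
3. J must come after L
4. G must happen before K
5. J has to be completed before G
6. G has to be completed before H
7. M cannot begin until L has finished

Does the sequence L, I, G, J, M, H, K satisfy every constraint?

Here J comes after G.
But one of the constraints requires J before G, so this ordering violates it.

No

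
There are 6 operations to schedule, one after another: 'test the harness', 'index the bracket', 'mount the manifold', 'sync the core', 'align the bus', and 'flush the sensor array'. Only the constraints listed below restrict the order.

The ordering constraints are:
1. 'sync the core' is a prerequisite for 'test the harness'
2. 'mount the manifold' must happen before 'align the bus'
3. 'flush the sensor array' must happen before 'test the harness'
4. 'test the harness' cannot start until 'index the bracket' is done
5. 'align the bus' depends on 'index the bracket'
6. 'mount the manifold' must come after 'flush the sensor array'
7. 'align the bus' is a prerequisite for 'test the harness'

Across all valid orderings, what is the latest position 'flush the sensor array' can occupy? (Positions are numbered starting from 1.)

3

Every operation that must follow 'flush the sensor array' has to come after it. Tracing all chains starting from 'flush the sensor array', those operations are: 'test the harness', 'mount the manifold', 'align the bus' — 3 in total.
So at least 3 operations follow 'flush the sensor array', putting 'flush the sensor array' no later than position 3. That position is achievable by scheduling everything else first.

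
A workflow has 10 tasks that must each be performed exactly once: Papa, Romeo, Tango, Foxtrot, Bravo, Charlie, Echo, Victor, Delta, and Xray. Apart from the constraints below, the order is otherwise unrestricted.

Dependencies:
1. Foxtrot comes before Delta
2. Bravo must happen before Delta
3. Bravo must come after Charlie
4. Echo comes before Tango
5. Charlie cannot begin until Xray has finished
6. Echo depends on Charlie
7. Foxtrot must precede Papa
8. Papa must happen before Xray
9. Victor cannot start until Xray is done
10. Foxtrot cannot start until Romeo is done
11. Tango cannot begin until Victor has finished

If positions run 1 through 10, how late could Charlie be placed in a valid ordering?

Every task that must follow Charlie has to come after it. Tracing all chains starting from Charlie, those tasks are: Tango, Bravo, Echo, Delta — 4 in total.
So at least 4 tasks follow Charlie, putting Charlie no later than position 6. That position is achievable by scheduling everything else first.

6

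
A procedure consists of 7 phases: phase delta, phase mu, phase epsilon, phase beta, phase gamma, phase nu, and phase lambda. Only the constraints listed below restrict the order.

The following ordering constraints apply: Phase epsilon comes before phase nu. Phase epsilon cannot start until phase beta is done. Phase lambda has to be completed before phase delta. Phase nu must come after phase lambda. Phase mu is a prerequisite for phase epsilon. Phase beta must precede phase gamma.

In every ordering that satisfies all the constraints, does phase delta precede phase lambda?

In fact the dependencies run the other way: phase lambda → phase delta.
So phase delta does not have to come before phase lambda — it cannot.

No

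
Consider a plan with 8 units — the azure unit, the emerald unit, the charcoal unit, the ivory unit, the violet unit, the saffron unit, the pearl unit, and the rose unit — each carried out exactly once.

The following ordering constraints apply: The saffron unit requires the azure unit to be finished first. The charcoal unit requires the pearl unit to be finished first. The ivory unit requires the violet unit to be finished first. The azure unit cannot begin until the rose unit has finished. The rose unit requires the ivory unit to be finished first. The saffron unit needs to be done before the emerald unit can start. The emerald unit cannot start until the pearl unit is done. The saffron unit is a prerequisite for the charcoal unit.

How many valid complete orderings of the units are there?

The units with no prerequisites are the violet unit, the pearl unit; any of them can be placed first.
Enumerating by repeatedly choosing an available unit (one whose prerequisites are all placed) gives 12 distinct complete orderings.

12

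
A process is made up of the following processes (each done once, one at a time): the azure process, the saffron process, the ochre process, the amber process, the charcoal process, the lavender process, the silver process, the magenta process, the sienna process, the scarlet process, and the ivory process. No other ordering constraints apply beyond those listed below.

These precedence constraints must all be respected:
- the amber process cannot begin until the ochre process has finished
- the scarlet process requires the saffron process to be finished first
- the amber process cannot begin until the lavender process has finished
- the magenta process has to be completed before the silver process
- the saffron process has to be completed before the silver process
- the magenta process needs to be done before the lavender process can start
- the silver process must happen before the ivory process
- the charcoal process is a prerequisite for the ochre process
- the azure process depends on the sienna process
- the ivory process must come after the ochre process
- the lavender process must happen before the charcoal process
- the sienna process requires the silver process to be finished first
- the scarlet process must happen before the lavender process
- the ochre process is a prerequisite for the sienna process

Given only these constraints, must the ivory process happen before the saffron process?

The constraints actually force the saffron process before the ivory process (via the saffron process → the silver process → the ivory process), not the other way around.
So the ivory process never precedes the saffron process.

No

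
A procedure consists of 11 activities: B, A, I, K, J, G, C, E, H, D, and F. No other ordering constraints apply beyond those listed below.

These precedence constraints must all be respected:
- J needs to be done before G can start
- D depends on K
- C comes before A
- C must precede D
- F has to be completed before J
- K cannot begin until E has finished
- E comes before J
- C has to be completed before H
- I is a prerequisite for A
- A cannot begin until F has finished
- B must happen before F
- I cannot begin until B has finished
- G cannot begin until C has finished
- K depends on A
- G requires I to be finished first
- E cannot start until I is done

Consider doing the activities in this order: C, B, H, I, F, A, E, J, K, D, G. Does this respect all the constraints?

Every stated constraint is respected: C sits at position 1, ahead of G at position 11, and each of the other listed pairs likewise has the predecessor earlier in the sequence.

Yes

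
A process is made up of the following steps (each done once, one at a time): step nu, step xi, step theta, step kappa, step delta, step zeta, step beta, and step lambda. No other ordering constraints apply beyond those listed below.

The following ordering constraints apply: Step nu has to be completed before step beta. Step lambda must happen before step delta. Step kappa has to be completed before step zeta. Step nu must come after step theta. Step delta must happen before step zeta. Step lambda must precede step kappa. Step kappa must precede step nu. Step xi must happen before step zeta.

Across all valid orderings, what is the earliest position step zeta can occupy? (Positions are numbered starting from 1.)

The steps that are forced before step zeta, directly or transitively, are step xi, step kappa, step delta, step lambda. That's 4 steps.
With 4 mandatory predecessors, the earliest step zeta can sit is position 4+1 = 5, and placing just those 4 first achieves it.

5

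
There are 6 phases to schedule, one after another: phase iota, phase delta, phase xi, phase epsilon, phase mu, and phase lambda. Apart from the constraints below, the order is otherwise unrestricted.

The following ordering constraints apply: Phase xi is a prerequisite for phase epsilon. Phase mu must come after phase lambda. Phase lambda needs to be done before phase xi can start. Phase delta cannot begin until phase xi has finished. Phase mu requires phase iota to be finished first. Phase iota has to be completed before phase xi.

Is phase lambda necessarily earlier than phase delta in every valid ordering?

Following the dependencies: phase lambda → phase xi → phase delta.
Hence phase lambda necessarily comes before phase delta.

Yes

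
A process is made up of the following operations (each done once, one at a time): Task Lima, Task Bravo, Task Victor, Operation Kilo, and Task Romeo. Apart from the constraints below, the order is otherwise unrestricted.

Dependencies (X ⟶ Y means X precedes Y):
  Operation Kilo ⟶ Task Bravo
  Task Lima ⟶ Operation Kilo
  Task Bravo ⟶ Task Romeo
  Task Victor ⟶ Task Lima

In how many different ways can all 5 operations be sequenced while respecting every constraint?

Task Victor is the only operation with nothing required before it, so every ordering starts there.
Continuing from there, at each step only one operation has all its prerequisites placed, so the ordering is fully determined — there is exactly 1.

1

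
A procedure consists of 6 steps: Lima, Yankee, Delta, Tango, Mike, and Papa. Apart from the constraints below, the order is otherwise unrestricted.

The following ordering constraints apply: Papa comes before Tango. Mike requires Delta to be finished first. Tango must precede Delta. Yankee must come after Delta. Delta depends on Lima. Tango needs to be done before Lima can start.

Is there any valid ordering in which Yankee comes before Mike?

Nothing in the constraints forces Mike before Yankee — there is no chain from Mike to Yankee.
That means at least one valid schedule has Yankee before Mike.

Yes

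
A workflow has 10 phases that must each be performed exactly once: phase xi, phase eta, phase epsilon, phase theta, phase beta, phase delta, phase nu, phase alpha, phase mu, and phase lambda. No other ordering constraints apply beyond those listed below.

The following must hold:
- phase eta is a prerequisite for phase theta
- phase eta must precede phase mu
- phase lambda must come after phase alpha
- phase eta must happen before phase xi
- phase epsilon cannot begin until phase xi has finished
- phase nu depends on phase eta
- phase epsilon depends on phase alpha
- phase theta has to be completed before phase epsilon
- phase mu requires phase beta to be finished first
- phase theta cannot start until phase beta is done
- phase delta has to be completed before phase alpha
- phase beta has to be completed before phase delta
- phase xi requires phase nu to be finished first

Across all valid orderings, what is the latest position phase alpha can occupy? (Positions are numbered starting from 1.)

Every phase that must follow phase alpha has to come after it. Tracing all chains starting from phase alpha, those phases are: phase epsilon, phase lambda — 2 in total.
So at least 2 phases follow phase alpha, putting phase alpha no later than position 8. That position is achievable by scheduling everything else first.

8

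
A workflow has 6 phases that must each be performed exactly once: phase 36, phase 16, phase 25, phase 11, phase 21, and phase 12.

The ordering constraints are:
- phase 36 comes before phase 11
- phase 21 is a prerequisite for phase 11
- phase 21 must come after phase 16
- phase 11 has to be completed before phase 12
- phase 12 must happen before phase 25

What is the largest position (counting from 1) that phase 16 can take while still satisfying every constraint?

Every phase that must follow phase 16 has to come after it. Tracing all chains starting from phase 16, those phases are: phase 25, phase 11, phase 21, phase 12 — 4 in total.
So at least 4 phases follow phase 16, putting phase 16 no later than position 2. That position is achievable by scheduling everything else first.

2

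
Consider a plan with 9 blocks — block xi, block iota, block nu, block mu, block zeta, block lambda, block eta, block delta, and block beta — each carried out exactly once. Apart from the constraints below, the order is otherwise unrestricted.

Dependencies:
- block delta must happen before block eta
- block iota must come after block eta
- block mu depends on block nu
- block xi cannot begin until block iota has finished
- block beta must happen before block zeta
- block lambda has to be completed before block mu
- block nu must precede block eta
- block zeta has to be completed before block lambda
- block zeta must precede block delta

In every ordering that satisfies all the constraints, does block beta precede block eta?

Following the dependencies: block beta → block zeta → block delta → block eta.
So block beta must precede block eta in any valid ordering.

Yes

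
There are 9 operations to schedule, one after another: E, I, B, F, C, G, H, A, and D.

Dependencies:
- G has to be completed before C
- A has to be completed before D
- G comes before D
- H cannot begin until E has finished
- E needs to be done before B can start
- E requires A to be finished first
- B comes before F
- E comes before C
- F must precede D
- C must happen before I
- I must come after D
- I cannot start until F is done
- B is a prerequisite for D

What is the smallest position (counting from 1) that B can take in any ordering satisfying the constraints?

Working backwards through the constraints from B, its full set of required predecessors is E, A — 2 of them.
With 2 mandatory predecessors, the earliest B can sit is position 2+1 = 3, and placing just those 2 first achieves it.

3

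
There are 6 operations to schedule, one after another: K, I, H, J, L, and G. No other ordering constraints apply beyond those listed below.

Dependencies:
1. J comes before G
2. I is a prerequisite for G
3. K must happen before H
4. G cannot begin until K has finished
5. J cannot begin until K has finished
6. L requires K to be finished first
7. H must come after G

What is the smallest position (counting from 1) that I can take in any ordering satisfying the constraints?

Nothing is required before I; it can be the very first operation.

1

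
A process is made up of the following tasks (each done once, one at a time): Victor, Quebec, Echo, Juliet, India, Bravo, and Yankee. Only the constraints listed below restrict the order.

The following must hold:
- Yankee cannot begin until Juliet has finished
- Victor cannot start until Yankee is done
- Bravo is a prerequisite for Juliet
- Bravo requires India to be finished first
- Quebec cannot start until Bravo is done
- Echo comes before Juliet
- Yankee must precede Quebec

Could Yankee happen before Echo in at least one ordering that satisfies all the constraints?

No

There is a dependency chain Echo → Juliet → Yankee, so Yankee always comes after Echo.
Hence Yankee can never be scheduled before Echo.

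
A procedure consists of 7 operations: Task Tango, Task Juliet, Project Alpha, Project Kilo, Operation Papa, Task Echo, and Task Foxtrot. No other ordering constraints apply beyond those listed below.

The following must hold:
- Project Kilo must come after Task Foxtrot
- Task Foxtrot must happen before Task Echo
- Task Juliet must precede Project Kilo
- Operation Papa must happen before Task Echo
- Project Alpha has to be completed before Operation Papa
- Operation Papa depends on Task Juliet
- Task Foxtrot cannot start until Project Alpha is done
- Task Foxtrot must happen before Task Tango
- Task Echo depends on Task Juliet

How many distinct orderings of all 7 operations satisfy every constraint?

51

The operations with no prerequisites are Task Juliet, Project Alpha; any of them can be placed first.
Enumerating by repeatedly choosing an available operation (one whose prerequisites are all placed) gives 51 distinct complete orderings.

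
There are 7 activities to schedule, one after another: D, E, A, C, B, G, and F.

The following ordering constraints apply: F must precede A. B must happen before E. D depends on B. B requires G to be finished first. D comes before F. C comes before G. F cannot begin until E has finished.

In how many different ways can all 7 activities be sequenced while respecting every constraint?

2

C is the only activity with nothing required before it, so every ordering starts there.
Systematically extending each partial ordering one activity at a time and counting, there are 2 complete orderings.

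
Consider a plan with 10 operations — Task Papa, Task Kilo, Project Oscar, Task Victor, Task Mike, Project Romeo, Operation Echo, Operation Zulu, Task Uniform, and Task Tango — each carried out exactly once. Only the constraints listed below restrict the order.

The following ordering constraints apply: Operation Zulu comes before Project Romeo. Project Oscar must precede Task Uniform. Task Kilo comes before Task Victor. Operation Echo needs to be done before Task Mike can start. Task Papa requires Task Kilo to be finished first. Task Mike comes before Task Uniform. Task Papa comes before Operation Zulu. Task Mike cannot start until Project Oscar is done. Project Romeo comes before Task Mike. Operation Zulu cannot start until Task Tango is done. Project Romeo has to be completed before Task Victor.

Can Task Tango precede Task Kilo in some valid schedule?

Yes

Nothing in the constraints forces Task Kilo before Task Tango — there is no chain from Task Kilo to Task Tango.
That means at least one valid schedule has Task Tango before Task Kilo.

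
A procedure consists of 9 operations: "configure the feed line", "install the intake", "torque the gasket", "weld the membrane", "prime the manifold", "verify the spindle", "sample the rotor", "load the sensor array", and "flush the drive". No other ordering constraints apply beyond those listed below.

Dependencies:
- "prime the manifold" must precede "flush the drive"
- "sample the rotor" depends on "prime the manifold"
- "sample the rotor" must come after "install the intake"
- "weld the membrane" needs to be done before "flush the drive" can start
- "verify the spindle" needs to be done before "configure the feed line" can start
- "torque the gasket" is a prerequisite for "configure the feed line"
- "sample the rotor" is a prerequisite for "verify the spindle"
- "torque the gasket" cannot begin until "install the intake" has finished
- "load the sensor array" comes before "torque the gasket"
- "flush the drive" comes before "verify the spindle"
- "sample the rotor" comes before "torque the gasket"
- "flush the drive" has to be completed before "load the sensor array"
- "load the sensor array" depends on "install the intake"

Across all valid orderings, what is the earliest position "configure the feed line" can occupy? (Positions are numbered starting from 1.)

Every operation that must precede "configure the feed line" has to come before it. Tracing all chains that end at "configure the feed line", those operations are: "install the intake", "torque the gasket", "weld the membrane", "prime the manifold", "verify the spindle", "sample the rotor", "load the sensor array", "flush the drive" — 8 in total.
With 8 mandatory predecessors, the earliest "configure the feed line" can sit is position 8+1 = 9, and placing just those 8 first achieves it.

9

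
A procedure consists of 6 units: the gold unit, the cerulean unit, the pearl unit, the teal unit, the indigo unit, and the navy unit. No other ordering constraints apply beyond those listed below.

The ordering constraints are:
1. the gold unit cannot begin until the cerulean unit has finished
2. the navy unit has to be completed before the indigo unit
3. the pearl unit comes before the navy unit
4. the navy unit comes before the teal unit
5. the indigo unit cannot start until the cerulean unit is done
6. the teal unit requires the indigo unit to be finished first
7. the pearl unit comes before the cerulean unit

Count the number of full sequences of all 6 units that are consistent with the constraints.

7

The pearl unit is the only unit with nothing required before it, so every ordering starts there.
Counting all ways to extend the partial order to a total order gives 7.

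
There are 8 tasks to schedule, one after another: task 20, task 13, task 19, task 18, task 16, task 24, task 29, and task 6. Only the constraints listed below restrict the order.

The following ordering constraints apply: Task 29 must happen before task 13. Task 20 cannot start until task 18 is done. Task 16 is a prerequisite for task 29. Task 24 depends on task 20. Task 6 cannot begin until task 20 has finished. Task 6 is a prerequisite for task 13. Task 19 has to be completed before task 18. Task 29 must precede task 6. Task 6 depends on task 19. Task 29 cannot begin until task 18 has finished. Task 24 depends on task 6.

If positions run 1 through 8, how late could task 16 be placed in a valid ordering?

4

Following every chain forward from task 16, the tasks that must come later are task 13, task 24, task 29, task 6 — 4 of them.
With 4 mandatory successors out of 8 tasks total, the latest slot for task 16 is 8−4 = 4, and it's reachable by doing all non-successors before task 16.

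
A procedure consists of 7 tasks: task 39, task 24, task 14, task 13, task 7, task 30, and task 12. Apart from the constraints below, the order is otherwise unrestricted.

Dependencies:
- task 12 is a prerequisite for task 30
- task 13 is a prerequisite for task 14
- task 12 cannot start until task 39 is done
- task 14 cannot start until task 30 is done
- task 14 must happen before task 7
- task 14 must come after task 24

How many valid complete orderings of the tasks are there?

The tasks with no prerequisites are task 39, task 24, task 13; any of them can be placed first.
Counting all ways to extend the partial order to a total order gives 20.

20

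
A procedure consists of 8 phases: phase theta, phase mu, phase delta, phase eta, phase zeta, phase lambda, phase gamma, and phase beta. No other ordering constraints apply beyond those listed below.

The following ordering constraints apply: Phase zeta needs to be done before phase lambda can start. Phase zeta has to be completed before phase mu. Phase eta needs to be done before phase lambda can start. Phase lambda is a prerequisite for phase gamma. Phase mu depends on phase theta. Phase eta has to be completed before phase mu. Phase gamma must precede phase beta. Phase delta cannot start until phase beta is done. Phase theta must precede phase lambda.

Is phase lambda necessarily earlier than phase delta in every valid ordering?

Yes

Tracing the constraints gives a chain: phase lambda → phase gamma → phase beta → phase delta.
Hence phase lambda necessarily comes before phase delta.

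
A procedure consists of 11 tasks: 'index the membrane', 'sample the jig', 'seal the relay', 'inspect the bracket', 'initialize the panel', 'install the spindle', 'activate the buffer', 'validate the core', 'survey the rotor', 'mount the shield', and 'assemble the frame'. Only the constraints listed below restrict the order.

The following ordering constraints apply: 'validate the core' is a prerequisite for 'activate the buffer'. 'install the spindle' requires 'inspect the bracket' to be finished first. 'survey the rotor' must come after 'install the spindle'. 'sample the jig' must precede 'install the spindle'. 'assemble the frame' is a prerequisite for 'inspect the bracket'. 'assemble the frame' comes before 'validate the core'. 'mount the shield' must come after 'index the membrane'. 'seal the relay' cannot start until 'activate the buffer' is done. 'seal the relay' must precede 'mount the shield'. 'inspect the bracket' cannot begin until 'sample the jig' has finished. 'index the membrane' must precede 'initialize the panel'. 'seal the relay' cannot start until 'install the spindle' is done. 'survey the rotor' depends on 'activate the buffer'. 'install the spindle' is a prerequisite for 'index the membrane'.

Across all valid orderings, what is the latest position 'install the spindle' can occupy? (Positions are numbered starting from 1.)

Every task that must follow 'install the spindle' has to come after it. Tracing all chains starting from 'install the spindle', those tasks are: 'index the membrane', 'seal the relay', 'initialize the panel', 'survey the rotor', 'mount the shield' — 5 in total.
With 5 mandatory successors out of 11 tasks total, the latest slot for 'install the spindle' is 11−5 = 6, and it's reachable by doing all non-successors before 'install the spindle'.

6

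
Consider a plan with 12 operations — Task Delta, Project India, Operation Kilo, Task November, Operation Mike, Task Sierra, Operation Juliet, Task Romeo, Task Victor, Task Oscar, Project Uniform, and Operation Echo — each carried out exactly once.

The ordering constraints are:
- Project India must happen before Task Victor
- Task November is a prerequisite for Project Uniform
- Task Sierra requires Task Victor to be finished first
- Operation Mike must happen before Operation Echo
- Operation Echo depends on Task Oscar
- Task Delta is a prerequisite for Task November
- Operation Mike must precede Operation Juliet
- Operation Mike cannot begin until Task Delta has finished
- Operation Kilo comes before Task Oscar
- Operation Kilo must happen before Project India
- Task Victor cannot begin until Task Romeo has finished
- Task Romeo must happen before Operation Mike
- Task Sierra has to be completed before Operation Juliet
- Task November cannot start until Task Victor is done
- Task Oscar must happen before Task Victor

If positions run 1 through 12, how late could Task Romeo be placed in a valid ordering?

Every operation that must follow Task Romeo has to come after it. Tracing all chains starting from Task Romeo, those operations are: Task November, Operation Mike, Task Sierra, Operation Juliet, Task Victor, Project Uniform, Operation Echo — 7 in total.
So at least 7 operations follow Task Romeo, putting Task Romeo no later than position 5. That position is achievable by scheduling everything else first.

5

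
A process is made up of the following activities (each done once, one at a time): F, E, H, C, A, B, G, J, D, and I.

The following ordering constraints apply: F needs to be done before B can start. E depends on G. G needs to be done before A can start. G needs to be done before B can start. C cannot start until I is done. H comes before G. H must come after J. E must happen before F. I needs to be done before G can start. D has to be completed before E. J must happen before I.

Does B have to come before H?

No

There is a chain H → G → B, which puts H before B.
So B never precedes H.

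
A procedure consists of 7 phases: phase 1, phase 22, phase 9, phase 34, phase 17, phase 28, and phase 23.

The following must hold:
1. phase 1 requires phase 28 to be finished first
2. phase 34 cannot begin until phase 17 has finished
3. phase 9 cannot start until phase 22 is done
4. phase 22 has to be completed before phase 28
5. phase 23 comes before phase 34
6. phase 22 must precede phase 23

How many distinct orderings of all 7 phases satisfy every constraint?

The phases with no prerequisites are phase 22, phase 17; any of them can be placed first.
Systematically extending each partial ordering one phase at a time and counting, there are 150 complete orderings.

150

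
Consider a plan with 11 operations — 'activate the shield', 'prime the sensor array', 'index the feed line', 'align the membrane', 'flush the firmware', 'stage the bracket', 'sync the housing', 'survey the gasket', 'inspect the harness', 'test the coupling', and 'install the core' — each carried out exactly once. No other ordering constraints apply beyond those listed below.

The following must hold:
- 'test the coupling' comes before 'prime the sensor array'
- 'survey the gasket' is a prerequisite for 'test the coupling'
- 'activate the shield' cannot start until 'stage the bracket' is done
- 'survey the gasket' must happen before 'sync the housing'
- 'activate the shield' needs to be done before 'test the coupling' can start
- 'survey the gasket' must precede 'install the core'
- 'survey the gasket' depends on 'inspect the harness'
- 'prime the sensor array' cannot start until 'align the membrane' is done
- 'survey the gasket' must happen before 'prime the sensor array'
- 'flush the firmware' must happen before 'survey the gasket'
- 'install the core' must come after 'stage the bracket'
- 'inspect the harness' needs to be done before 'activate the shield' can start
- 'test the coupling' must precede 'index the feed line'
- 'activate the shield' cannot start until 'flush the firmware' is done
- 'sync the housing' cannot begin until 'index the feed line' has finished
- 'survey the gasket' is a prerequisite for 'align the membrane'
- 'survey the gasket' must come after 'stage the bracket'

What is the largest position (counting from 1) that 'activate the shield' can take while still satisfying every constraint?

The operations that are forced after 'activate the shield', directly or by a chain of constraints, are 'prime the sensor array', 'index the feed line', 'sync the housing', 'test the coupling'. That's 4 operations.
With 4 mandatory successors out of 11 operations total, the latest slot for 'activate the shield' is 11−4 = 7, and it's reachable by doing all non-successors before 'activate the shield'.

7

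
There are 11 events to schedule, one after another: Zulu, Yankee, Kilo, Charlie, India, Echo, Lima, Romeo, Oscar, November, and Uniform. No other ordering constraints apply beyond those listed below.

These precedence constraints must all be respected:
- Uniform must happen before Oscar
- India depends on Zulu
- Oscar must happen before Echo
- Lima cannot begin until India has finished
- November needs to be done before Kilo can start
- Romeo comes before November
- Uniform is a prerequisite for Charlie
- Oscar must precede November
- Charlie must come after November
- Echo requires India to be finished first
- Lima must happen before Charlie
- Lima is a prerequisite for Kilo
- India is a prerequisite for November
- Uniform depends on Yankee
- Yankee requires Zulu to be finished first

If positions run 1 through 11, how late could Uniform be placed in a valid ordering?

Every event that must follow Uniform has to come after it. Tracing all chains starting from Uniform, those events are: Kilo, Charlie, Echo, Oscar, November — 5 in total.
So at least 5 events follow Uniform, putting Uniform no later than position 6. That position is achievable by scheduling everything else first.

6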